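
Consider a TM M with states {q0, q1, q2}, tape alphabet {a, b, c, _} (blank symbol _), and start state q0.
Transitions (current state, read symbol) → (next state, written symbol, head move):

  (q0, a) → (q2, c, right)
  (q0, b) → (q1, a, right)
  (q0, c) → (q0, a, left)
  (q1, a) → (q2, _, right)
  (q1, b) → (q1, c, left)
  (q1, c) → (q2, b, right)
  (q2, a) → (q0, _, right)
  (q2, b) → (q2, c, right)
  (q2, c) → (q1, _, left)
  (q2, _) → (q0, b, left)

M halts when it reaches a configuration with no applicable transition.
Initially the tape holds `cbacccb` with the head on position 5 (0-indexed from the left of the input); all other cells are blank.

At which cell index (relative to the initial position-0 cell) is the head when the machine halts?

q0 | cbacc[c]b_   read c → write a, move left, go to q0
q0 | cbac[c]ab_   read c → write a, move left, go to q0
q0 | cba[c]aab_   read c → write a, move left, go to q0
q0 | cb[a]aaab_   read a → write c, move right, go to q2
q2 | cbc[a]aab_   read a → write _, move right, go to q0
q0 | cbc_[a]ab_   read a → write c, move right, go to q2
q2 | cbc_c[a]b_   read a → write _, move right, go to q0
q0 | cbc_c_[b]_   read b → write a, move right, go to q1
q1 | cbc_c_a[_]
At halt the head is at cell 7.

7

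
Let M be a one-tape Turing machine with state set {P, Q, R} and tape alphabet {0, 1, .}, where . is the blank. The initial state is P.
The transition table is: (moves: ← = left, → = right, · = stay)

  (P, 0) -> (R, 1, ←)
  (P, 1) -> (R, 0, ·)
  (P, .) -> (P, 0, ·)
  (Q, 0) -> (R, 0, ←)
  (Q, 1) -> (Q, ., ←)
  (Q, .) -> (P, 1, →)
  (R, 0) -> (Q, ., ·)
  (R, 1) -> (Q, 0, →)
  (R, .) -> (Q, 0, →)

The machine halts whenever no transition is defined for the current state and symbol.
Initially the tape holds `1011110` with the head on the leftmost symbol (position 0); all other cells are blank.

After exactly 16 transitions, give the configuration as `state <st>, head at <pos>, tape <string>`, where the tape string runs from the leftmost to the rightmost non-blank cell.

state=P head=0 tape=..[1]011110   (P,1)→(R,0,·)
state=R head=0 tape=..[0]011110   (R,0)→(Q,.,·)
state=Q head=0 tape=..[.]011110   (Q,.)→(P,1,→)
state=P head=1 tape=..1[0]11110   (P,0)→(R,1,←)
state=R head=0 tape=..[1]111110   (R,1)→(Q,0,→)
state=Q head=1 tape=..0[1]11110   (Q,1)→(Q,.,←)
state=Q head=0 tape=..[0].11110   (Q,0)→(R,0,←)
state=R head=-1 tape=.[.]0.11110   (R,.)→(Q,0,→)
state=Q head=0 tape=.0[0].11110   (Q,0)→(R,0,←)
state=R head=-1 tape=.[0]0.11110   (R,0)→(Q,.,·)
state=Q head=-1 tape=.[.]0.11110   (Q,.)→(P,1,→)
state=P head=0 tape=.1[0].11110   (P,0)→(R,1,←)
state=R head=-1 tape=.[1]1.11110   (R,1)→(Q,0,→)
state=Q head=0 tape=.0[1].11110   (Q,1)→(Q,.,←)
state=Q head=-1 tape=.[0]..11110   (Q,0)→(R,0,←)
state=R head=-2 tape=[.]0..11110   (R,.)→(Q,0,→)
state=Q head=-1 tape=0[0]..11110
After 16 steps: state Q, head at -1, tape 00..11110.

state Q, head at -1, tape 00..11110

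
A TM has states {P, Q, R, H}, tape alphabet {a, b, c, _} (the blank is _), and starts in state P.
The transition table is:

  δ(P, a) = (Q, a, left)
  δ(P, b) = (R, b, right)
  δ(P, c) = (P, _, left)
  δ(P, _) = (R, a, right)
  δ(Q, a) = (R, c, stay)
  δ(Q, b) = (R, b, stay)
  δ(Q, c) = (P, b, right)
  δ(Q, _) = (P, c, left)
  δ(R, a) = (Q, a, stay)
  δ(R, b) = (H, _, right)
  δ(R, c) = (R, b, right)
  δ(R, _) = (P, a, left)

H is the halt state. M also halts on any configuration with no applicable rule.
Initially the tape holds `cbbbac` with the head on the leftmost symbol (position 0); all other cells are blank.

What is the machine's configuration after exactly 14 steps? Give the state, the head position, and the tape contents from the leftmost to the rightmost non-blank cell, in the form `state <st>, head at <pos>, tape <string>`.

P | ___[c]bbbac   read c → write _, move left, go to P
P | __[_]_bbbac   read _ → write a, move right, go to R
R | __a[_]bbbac   read _ → write a, move left, go to P
P | __[a]abbbac   read a → write a, move left, go to Q
Q | _[_]aabbbac   read _ → write c, move left, go to P
P | [_]caabbbac   read _ → write a, move right, go to R
R | a[c]aabbbac   read c → write b, move right, go to R
R | ab[a]abbbac   read a → write a, move stay, go to Q
Q | ab[a]abbbac   read a → write c, move stay, go to R
R | ab[c]abbbac   read c → write b, move right, go to R
R | abb[a]bbbac   read a → write a, move stay, go to Q
Q | abb[a]bbbac   read a → write c, move stay, go to R
R | abb[c]bbbac   read c → write b, move right, go to R
R | abbb[b]bbac   read b → write _, move right, go to H
H | abbb_[b]bac
After 14 steps: state H, head at 2, tape abbb_bbac.

state H, head at 2, tape abbb_bbac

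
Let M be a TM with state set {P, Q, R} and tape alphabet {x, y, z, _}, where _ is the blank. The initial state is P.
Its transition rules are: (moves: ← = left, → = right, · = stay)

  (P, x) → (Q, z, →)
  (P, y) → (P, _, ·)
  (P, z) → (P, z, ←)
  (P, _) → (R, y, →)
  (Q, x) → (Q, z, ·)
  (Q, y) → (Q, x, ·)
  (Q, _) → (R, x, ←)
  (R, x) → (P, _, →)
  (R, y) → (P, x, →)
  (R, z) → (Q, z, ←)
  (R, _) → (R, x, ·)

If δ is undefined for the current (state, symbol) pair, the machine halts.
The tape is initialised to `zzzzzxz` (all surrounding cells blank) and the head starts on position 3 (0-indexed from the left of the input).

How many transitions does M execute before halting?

8

state=P head=3 tape=_zzz[z]zxz   (P,z)→(P,z,←)
state=P head=2 tape=_zz[z]zzxz   (P,z)→(P,z,←)
state=P head=1 tape=_z[z]zzzxz   (P,z)→(P,z,←)
state=P head=0 tape=_[z]zzzzxz   (P,z)→(P,z,←)
state=P head=-1 tape=[_]zzzzzxz   (P,_)→(R,y,→)
state=R head=0 tape=y[z]zzzzxz   (R,z)→(Q,z,←)
state=Q head=-1 tape=[y]zzzzzxz   (Q,y)→(Q,x,·)
state=Q head=-1 tape=[x]zzzzzxz   (Q,x)→(Q,z,·)
state=Q head=-1 tape=[z]zzzzzxz
M halts after 8 transitions.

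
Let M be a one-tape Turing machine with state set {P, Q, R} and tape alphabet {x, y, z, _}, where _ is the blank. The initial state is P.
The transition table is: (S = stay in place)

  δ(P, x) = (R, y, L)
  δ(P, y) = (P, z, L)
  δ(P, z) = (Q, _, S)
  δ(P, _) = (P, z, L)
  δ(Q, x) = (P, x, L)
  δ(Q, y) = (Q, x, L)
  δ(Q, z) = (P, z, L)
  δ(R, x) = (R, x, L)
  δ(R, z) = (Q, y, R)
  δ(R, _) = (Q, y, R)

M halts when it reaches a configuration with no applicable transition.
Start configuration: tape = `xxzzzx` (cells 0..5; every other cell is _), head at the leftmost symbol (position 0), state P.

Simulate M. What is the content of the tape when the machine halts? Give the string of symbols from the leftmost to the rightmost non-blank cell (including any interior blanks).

state=P head=0 tape=__[x]xzzzx   (P,x)→(R,y,L)
state=R head=-1 tape=_[_]yxzzzx   (R,_)→(Q,y,R)
state=Q head=0 tape=_y[y]xzzzx   (Q,y)→(Q,x,L)
state=Q head=-1 tape=_[y]xxzzzx   (Q,y)→(Q,x,L)
state=Q head=-2 tape=[_]xxxzzzx
The non-blank tape span at halt is xxxzzzx.

xxxzzzx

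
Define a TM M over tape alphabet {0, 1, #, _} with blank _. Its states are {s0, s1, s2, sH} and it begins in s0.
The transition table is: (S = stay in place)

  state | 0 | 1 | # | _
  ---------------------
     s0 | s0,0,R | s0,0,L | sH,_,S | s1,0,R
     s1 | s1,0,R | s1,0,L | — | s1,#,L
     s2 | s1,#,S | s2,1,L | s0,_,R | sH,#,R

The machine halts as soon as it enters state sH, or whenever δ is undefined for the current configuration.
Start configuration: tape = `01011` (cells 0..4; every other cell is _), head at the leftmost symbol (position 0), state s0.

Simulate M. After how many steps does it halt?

state=s0 head=0 tape=[0]1011__   (s0,0)→(s0,0,R)
state=s0 head=1 tape=0[1]011__   (s0,1)→(s0,0,L)
state=s0 head=0 tape=[0]0011__   (s0,0)→(s0,0,R)
state=s0 head=1 tape=0[0]011__   (s0,0)→(s0,0,R)
state=s0 head=2 tape=00[0]11__   (s0,0)→(s0,0,R)
state=s0 head=3 tape=000[1]1__   (s0,1)→(s0,0,L)
state=s0 head=2 tape=00[0]01__   (s0,0)→(s0,0,R)
state=s0 head=3 tape=000[0]1__   (s0,0)→(s0,0,R)
state=s0 head=4 tape=0000[1]__   (s0,1)→(s0,0,L)
state=s0 head=3 tape=000[0]0__   (s0,0)→(s0,0,R)
state=s0 head=4 tape=0000[0]__   (s0,0)→(s0,0,R)
state=s0 head=5 tape=00000[_]_   (s0,_)→(s1,0,R)
state=s1 head=6 tape=000000[_]   (s1,_)→(s1,#,L)
state=s1 head=5 tape=00000[0]#   (s1,0)→(s1,0,R)
state=s1 head=6 tape=000000[#]
M halts after 14 transitions.

14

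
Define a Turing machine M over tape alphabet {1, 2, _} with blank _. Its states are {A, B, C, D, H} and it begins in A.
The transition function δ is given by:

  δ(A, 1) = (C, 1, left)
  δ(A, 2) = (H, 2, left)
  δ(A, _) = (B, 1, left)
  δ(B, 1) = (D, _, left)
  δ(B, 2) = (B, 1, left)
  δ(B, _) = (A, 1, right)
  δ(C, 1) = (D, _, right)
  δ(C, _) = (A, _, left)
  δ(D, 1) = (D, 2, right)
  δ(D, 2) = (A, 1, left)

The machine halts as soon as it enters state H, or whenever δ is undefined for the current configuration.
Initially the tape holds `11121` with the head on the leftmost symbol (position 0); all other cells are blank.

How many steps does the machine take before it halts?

7

state=A head=0 tape=___[1]1121   (A,1)→(C,1,left)
state=C head=-1 tape=__[_]11121   (C,_)→(A,_,left)
state=A head=-2 tape=_[_]_11121   (A,_)→(B,1,left)
state=B head=-3 tape=[_]1_11121   (B,_)→(A,1,right)
state=A head=-2 tape=1[1]_11121   (A,1)→(C,1,left)
state=C head=-3 tape=[1]1_11121   (C,1)→(D,_,right)
state=D head=-2 tape=_[1]_11121   (D,1)→(D,2,right)
state=D head=-1 tape=_2[_]11121
M halts after 7 transitions.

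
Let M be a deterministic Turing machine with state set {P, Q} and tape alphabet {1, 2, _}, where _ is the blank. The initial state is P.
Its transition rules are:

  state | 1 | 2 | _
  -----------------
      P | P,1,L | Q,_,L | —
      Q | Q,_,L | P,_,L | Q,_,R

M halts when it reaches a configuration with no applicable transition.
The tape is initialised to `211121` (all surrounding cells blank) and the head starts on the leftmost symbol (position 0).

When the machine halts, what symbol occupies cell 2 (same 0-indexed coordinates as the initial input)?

_

state=P head=0 tape=_[2]11121   (P,2)→(Q,_,L)
state=Q head=-1 tape=[_]_11121   (Q,_)→(Q,_,R)
state=Q head=0 tape=_[_]11121   (Q,_)→(Q,_,R)
state=Q head=1 tape=__[1]1121   (Q,1)→(Q,_,L)
state=Q head=0 tape=_[_]_1121   (Q,_)→(Q,_,R)
state=Q head=1 tape=__[_]1121   (Q,_)→(Q,_,R)
state=Q head=2 tape=___[1]121   (Q,1)→(Q,_,L)
state=Q head=1 tape=__[_]_121   (Q,_)→(Q,_,R)
state=Q head=2 tape=___[_]121   (Q,_)→(Q,_,R)
state=Q head=3 tape=____[1]21   (Q,1)→(Q,_,L)
state=Q head=2 tape=___[_]_21   (Q,_)→(Q,_,R)
state=Q head=3 tape=____[_]21   (Q,_)→(Q,_,R)
state=Q head=4 tape=_____[2]1   (Q,2)→(P,_,L)
state=P head=3 tape=____[_]_1
Cell 2 holds _ when M halts.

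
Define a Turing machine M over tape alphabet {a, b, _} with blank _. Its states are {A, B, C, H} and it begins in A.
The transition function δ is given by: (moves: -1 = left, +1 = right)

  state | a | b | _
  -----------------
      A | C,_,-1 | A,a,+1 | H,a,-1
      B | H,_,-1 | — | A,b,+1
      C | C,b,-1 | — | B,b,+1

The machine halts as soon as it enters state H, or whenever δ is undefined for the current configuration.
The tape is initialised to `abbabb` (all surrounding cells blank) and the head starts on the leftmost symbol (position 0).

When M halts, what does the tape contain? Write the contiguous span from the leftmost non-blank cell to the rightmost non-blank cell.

state=A head=0 tape=_[a]bbabb   (A,a)→(C,_,-1)
state=C head=-1 tape=[_]_bbabb   (C,_)→(B,b,+1)
state=B head=0 tape=b[_]bbabb   (B,_)→(A,b,+1)
state=A head=1 tape=bb[b]babb   (A,b)→(A,a,+1)
state=A head=2 tape=bba[b]abb   (A,b)→(A,a,+1)
state=A head=3 tape=bbaa[a]bb   (A,a)→(C,_,-1)
state=C head=2 tape=bba[a]_bb   (C,a)→(C,b,-1)
state=C head=1 tape=bb[a]b_bb   (C,a)→(C,b,-1)
state=C head=0 tape=b[b]bb_bb
The non-blank tape span at halt is bbbb_bb.

bbbb_bb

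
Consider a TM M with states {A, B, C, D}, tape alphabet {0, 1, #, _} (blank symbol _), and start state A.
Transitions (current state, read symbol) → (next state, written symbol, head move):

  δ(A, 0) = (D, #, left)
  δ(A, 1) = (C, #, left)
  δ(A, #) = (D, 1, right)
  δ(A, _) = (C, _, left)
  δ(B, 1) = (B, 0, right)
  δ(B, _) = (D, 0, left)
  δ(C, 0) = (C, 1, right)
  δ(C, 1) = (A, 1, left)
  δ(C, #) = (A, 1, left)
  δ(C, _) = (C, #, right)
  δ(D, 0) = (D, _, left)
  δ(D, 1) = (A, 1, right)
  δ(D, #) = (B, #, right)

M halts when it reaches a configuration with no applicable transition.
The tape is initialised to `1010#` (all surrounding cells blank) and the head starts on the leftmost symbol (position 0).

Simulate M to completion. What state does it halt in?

A | _[1]010#_   read 1 → write #, move left, go to C
C | [_]#010#_   read _ → write #, move right, go to C
C | #[#]010#_   read # → write 1, move left, go to A
A | [#]1010#_   read # → write 1, move right, go to D
D | 1[1]010#_   read 1 → write 1, move right, go to A
A | 11[0]10#_   read 0 → write #, move left, go to D
D | 1[1]#10#_   read 1 → write 1, move right, go to A
A | 11[#]10#_   read # → write 1, move right, go to D
D | 111[1]0#_   read 1 → write 1, move right, go to A
A | 1111[0]#_   read 0 → write #, move left, go to D
D | 111[1]##_   read 1 → write 1, move right, go to A
A | 1111[#]#_   read # → write 1, move right, go to D
D | 11111[#]_   read # → write #, move right, go to B
B | 11111#[_]   read _ → write 0, move left, go to D
D | 11111[#]0   read # → write #, move right, go to B
B | 11111#[0]
No transition is defined for (B, 0); M halts in state B.

B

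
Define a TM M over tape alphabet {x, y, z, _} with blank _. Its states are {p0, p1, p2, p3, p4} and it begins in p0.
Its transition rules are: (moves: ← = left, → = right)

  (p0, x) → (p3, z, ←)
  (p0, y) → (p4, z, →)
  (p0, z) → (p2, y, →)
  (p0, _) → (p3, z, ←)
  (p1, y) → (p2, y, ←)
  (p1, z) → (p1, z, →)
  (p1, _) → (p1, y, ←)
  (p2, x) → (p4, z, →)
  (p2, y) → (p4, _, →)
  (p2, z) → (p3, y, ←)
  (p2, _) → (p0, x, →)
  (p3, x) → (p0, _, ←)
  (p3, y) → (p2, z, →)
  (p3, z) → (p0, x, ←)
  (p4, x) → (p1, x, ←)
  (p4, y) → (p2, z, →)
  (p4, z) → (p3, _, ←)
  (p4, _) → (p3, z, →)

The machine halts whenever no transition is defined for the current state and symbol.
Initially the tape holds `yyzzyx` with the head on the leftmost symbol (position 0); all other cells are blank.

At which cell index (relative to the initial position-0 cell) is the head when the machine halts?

2

state=p0 head=0 tape=[y]yzzyx   (p0,y)→(p4,z,→)
state=p4 head=1 tape=z[y]zzyx   (p4,y)→(p2,z,→)
state=p2 head=2 tape=zz[z]zyx   (p2,z)→(p3,y,←)
state=p3 head=1 tape=z[z]yzyx   (p3,z)→(p0,x,←)
state=p0 head=0 tape=[z]xyzyx   (p0,z)→(p2,y,→)
state=p2 head=1 tape=y[x]yzyx   (p2,x)→(p4,z,→)
state=p4 head=2 tape=yz[y]zyx   (p4,y)→(p2,z,→)
state=p2 head=3 tape=yzz[z]yx   (p2,z)→(p3,y,←)
state=p3 head=2 tape=yz[z]yyx   (p3,z)→(p0,x,←)
state=p0 head=1 tape=y[z]xyyx   (p0,z)→(p2,y,→)
state=p2 head=2 tape=yy[x]yyx   (p2,x)→(p4,z,→)
state=p4 head=3 tape=yyz[y]yx   (p4,y)→(p2,z,→)
state=p2 head=4 tape=yyzz[y]x   (p2,y)→(p4,_,→)
state=p4 head=5 tape=yyzz_[x]   (p4,x)→(p1,x,←)
state=p1 head=4 tape=yyzz[_]x   (p1,_)→(p1,y,←)
state=p1 head=3 tape=yyz[z]yx   (p1,z)→(p1,z,→)
state=p1 head=4 tape=yyzz[y]x   (p1,y)→(p2,y,←)
state=p2 head=3 tape=yyz[z]yx   (p2,z)→(p3,y,←)
state=p3 head=2 tape=yy[z]yyx   (p3,z)→(p0,x,←)
state=p0 head=1 tape=y[y]xyyx   (p0,y)→(p4,z,→)
state=p4 head=2 tape=yz[x]yyx   (p4,x)→(p1,x,←)
state=p1 head=1 tape=y[z]xyyx   (p1,z)→(p1,z,→)
state=p1 head=2 tape=yz[x]yyx
At halt the head is at cell 2.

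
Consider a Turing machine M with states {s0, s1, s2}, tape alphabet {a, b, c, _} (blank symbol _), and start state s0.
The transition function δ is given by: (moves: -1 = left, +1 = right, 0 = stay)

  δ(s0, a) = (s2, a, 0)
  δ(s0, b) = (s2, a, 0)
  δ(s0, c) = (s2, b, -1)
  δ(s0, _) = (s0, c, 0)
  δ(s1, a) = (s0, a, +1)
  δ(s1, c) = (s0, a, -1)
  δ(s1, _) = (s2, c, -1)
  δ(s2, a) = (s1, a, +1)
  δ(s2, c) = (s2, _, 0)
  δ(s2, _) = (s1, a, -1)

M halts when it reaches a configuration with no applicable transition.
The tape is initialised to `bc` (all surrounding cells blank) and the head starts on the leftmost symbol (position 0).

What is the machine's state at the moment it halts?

state=s0 head=0 tape=[b]c_   (s0,b)→(s2,a,0)
state=s2 head=0 tape=[a]c_   (s2,a)→(s1,a,+1)
state=s1 head=1 tape=a[c]_   (s1,c)→(s0,a,-1)
state=s0 head=0 tape=[a]a_   (s0,a)→(s2,a,0)
state=s2 head=0 tape=[a]a_   (s2,a)→(s1,a,+1)
state=s1 head=1 tape=a[a]_   (s1,a)→(s0,a,+1)
state=s0 head=2 tape=aa[_]   (s0,_)→(s0,c,0)
state=s0 head=2 tape=aa[c]   (s0,c)→(s2,b,-1)
state=s2 head=1 tape=a[a]b   (s2,a)→(s1,a,+1)
state=s1 head=2 tape=aa[b]
No transition is defined for (s1, b); M halts in state s1.

s1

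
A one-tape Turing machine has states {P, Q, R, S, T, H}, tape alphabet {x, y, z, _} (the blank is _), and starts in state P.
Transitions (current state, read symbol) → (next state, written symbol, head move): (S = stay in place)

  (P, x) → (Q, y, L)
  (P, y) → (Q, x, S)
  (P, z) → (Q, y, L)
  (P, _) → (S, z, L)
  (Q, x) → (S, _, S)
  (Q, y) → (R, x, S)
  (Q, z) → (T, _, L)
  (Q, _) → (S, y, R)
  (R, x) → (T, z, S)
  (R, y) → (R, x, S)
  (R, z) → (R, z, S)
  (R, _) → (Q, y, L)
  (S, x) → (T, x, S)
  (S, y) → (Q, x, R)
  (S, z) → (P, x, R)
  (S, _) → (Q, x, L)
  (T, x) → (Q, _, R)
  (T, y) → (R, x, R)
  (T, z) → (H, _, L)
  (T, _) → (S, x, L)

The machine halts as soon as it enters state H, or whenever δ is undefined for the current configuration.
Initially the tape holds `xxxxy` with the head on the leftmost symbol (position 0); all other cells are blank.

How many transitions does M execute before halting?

10

state=P head=0 tape=__[x]xxxy   (P,x)→(Q,y,L)
state=Q head=-1 tape=_[_]yxxxy   (Q,_)→(S,y,R)
state=S head=0 tape=_y[y]xxxy   (S,y)→(Q,x,R)
state=Q head=1 tape=_yx[x]xxy   (Q,x)→(S,_,S)
state=S head=1 tape=_yx[_]xxy   (S,_)→(Q,x,L)
state=Q head=0 tape=_y[x]xxxy   (Q,x)→(S,_,S)
state=S head=0 tape=_y[_]xxxy   (S,_)→(Q,x,L)
state=Q head=-1 tape=_[y]xxxxy   (Q,y)→(R,x,S)
state=R head=-1 tape=_[x]xxxxy   (R,x)→(T,z,S)
state=T head=-1 tape=_[z]xxxxy   (T,z)→(H,_,L)
state=H head=-2 tape=[_]_xxxxy
M halts after 10 transitions.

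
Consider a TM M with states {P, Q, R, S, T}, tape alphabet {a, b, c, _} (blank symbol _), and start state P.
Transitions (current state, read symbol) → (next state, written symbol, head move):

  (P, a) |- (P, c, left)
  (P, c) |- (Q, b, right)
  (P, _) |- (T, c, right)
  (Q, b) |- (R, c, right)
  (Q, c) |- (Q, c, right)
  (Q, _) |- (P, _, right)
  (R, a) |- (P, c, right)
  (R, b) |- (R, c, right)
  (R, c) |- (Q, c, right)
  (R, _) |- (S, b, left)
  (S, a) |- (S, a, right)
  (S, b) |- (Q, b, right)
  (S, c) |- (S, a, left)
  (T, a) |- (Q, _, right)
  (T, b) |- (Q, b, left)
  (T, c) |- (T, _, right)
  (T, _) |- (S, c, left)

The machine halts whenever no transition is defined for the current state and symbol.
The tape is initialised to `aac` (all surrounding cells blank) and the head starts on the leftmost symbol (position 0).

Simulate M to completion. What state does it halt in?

state=P head=0 tape=_[a]ac___   (P,a)→(P,c,left)
state=P head=-1 tape=[_]cac___   (P,_)→(T,c,right)
state=T head=0 tape=c[c]ac___   (T,c)→(T,_,right)
state=T head=1 tape=c_[a]c___   (T,a)→(Q,_,right)
state=Q head=2 tape=c__[c]___   (Q,c)→(Q,c,right)
state=Q head=3 tape=c__c[_]__   (Q,_)→(P,_,right)
state=P head=4 tape=c__c_[_]_   (P,_)→(T,c,right)
state=T head=5 tape=c__c_c[_]   (T,_)→(S,c,left)
state=S head=4 tape=c__c_[c]c   (S,c)→(S,a,left)
state=S head=3 tape=c__c[_]ac
No transition is defined for (S, _); M halts in state S.

S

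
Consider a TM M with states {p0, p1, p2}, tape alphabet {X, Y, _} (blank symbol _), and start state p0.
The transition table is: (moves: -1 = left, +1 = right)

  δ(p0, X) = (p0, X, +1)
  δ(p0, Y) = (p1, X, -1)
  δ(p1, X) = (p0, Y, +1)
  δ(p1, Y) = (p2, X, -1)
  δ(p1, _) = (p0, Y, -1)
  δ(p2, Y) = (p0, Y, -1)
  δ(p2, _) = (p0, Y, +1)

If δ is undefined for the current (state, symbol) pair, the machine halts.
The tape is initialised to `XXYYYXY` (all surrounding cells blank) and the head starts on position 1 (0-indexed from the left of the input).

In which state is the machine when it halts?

p0

p0 | X[X]YYYXY_   read X → write X, move +1, go to p0
p0 | XX[Y]YYXY_   read Y → write X, move -1, go to p1
p1 | X[X]XYYXY_   read X → write Y, move +1, go to p0
p0 | XY[X]YYXY_   read X → write X, move +1, go to p0
p0 | XYX[Y]YXY_   read Y → write X, move -1, go to p1
p1 | XY[X]XYXY_   read X → write Y, move +1, go to p0
p0 | XYY[X]YXY_   read X → write X, move +1, go to p0
p0 | XYYX[Y]XY_   read Y → write X, move -1, go to p1
p1 | XYY[X]XXY_   read X → write Y, move +1, go to p0
p0 | XYYY[X]XY_   read X → write X, move +1, go to p0
p0 | XYYYX[X]Y_   read X → write X, move +1, go to p0
p0 | XYYYXX[Y]_   read Y → write X, move -1, go to p1
p1 | XYYYX[X]X_   read X → write Y, move +1, go to p0
p0 | XYYYXY[X]_   read X → write X, move +1, go to p0
p0 | XYYYXYX[_]
No transition is defined for (p0, _); M halts in state p0.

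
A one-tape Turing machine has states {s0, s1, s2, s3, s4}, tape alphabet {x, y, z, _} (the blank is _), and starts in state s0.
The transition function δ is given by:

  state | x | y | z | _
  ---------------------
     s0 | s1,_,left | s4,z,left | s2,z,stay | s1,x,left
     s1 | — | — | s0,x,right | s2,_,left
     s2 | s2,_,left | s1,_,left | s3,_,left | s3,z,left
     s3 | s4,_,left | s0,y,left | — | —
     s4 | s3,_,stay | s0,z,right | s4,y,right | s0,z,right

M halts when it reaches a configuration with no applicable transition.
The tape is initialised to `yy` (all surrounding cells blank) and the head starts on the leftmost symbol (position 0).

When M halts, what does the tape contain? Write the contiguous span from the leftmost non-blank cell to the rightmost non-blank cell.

z_y

state=s0 head=0 tape=_[y]y   (s0,y)→(s4,z,left)
state=s4 head=-1 tape=[_]zy   (s4,_)→(s0,z,right)
state=s0 head=0 tape=z[z]y   (s0,z)→(s2,z,stay)
state=s2 head=0 tape=z[z]y   (s2,z)→(s3,_,left)
state=s3 head=-1 tape=[z]_y
The non-blank tape span at halt is z_y.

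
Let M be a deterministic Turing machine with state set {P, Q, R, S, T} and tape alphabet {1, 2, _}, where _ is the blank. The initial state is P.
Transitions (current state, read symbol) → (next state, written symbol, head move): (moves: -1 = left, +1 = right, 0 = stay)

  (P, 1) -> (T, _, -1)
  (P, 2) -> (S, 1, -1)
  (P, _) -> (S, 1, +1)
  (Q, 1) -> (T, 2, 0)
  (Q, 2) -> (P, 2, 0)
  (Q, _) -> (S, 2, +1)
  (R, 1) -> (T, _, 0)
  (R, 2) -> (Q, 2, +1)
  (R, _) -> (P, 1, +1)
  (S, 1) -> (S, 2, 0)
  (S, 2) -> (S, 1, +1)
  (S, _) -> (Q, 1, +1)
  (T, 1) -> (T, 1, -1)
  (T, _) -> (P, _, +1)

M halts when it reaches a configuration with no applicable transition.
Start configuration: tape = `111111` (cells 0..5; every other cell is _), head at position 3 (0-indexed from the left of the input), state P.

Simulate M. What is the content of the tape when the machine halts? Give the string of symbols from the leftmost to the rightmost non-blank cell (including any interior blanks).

P | _111[1]11   read 1 → write _, move -1, go to T
T | _11[1]_11   read 1 → write 1, move -1, go to T
T | _1[1]1_11   read 1 → write 1, move -1, go to T
T | _[1]11_11   read 1 → write 1, move -1, go to T
T | [_]111_11   read _ → write _, move +1, go to P
P | _[1]11_11   read 1 → write _, move -1, go to T
T | [_]_11_11   read _ → write _, move +1, go to P
P | _[_]11_11   read _ → write 1, move +1, go to S
S | _1[1]1_11   read 1 → write 2, move 0, go to S
S | _1[2]1_11   read 2 → write 1, move +1, go to S
S | _11[1]_11   read 1 → write 2, move 0, go to S
S | _11[2]_11   read 2 → write 1, move +1, go to S
S | _111[_]11   read _ → write 1, move +1, go to Q
Q | _1111[1]1   read 1 → write 2, move 0, go to T
T | _1111[2]1
The non-blank tape span at halt is 111121.

111121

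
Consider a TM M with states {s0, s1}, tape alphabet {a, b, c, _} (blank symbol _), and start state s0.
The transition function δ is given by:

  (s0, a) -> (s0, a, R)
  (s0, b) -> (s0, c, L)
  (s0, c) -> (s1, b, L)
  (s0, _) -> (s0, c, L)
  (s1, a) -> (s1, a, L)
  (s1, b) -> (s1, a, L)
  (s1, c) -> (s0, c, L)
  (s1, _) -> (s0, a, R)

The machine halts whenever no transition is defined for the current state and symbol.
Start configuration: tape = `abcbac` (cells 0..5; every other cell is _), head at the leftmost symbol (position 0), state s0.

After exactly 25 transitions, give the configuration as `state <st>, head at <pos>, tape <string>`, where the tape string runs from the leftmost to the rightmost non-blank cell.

s0 | ___[a]bcbac   read a → write a, move R, go to s0
s0 | ___a[b]cbac   read b → write c, move L, go to s0
s0 | ___[a]ccbac   read a → write a, move R, go to s0
s0 | ___a[c]cbac   read c → write b, move L, go to s1
s1 | ___[a]bcbac   read a → write a, move L, go to s1
s1 | __[_]abcbac   read _ → write a, move R, go to s0
s0 | __a[a]bcbac   read a → write a, move R, go to s0
s0 | __aa[b]cbac   read b → write c, move L, go to s0
s0 | __a[a]ccbac   read a → write a, move R, go to s0
s0 | __aa[c]cbac   read c → write b, move L, go to s1
s1 | __a[a]bcbac   read a → write a, move L, go to s1
s1 | __[a]abcbac   read a → write a, move L, go to s1
s1 | _[_]aabcbac   read _ → write a, move R, go to s0
s0 | _a[a]abcbac   read a → write a, move R, go to s0
s0 | _aa[a]bcbac   read a → write a, move R, go to s0
s0 | _aaa[b]cbac   read b → write c, move L, go to s0
s0 | _aa[a]ccbac   read a → write a, move R, go to s0
s0 | _aaa[c]cbac   read c → write b, move L, go to s1
s1 | _aa[a]bcbac   read a → write a, move L, go to s1
s1 | _a[a]abcbac   read a → write a, move L, go to s1
s1 | _[a]aabcbac   read a → write a, move L, go to s1
s1 | [_]aaabcbac   read _ → write a, move R, go to s0
s0 | a[a]aabcbac   read a → write a, move R, go to s0
s0 | aa[a]abcbac   read a → write a, move R, go to s0
s0 | aaa[a]bcbac   read a → write a, move R, go to s0
s0 | aaaa[b]cbac
After 25 steps: state s0, head at 1, tape aaaabcbac.

state s0, head at 1, tape aaaabcbac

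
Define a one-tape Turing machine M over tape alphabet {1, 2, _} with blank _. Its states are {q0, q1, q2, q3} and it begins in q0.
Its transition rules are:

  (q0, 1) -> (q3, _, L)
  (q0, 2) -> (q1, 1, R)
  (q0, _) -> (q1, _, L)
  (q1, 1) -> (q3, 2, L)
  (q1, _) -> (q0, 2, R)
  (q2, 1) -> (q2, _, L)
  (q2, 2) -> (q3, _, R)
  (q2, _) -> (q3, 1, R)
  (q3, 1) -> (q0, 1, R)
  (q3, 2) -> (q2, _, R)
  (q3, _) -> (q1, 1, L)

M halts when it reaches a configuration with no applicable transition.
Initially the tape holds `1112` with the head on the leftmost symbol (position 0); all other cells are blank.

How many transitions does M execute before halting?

q0 | ___[1]112   read 1 → write _, move L, go to q3
q3 | __[_]_112   read _ → write 1, move L, go to q1
q1 | _[_]1_112   read _ → write 2, move R, go to q0
q0 | _2[1]_112   read 1 → write _, move L, go to q3
q3 | _[2]__112   read 2 → write _, move R, go to q2
q2 | __[_]_112   read _ → write 1, move R, go to q3
q3 | __1[_]112   read _ → write 1, move L, go to q1
q1 | __[1]1112   read 1 → write 2, move L, go to q3
q3 | _[_]21112   read _ → write 1, move L, go to q1
q1 | [_]121112   read _ → write 2, move R, go to q0
q0 | 2[1]21112   read 1 → write _, move L, go to q3
q3 | [2]_21112   read 2 → write _, move R, go to q2
q2 | _[_]21112   read _ → write 1, move R, go to q3
q3 | _1[2]1112   read 2 → write _, move R, go to q2
q2 | _1_[1]112   read 1 → write _, move L, go to q2
q2 | _1[_]_112   read _ → write 1, move R, go to q3
q3 | _11[_]112   read _ → write 1, move L, go to q1
q1 | _1[1]1112   read 1 → write 2, move L, go to q3
q3 | _[1]21112   read 1 → write 1, move R, go to q0
q0 | _1[2]1112   read 2 → write 1, move R, go to q1
q1 | _11[1]112   read 1 → write 2, move L, go to q3
q3 | _1[1]2112   read 1 → write 1, move R, go to q0
q0 | _11[2]112   read 2 → write 1, move R, go to q1
q1 | _111[1]12   read 1 → write 2, move L, go to q3
q3 | _11[1]212   read 1 → write 1, move R, go to q0
q0 | _111[2]12   read 2 → write 1, move R, go to q1
q1 | _1111[1]2   read 1 → write 2, move L, go to q3
q3 | _111[1]22   read 1 → write 1, move R, go to q0
q0 | _1111[2]2   read 2 → write 1, move R, go to q1
q1 | _11111[2]
M halts after 29 transitions.

29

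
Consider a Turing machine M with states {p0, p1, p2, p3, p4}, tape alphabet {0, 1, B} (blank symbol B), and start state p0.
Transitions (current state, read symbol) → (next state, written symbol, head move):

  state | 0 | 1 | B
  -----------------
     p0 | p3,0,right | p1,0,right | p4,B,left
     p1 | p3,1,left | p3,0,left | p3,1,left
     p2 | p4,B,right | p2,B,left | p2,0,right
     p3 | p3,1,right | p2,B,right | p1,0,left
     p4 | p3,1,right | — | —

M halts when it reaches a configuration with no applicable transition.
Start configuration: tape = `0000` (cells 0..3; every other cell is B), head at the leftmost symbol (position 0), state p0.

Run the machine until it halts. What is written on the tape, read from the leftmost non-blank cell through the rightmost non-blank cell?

p0 | [0]000BBBB   read 0 → write 0, move right, go to p3
p3 | 0[0]00BBBB   read 0 → write 1, move right, go to p3
p3 | 01[0]0BBBB   read 0 → write 1, move right, go to p3
p3 | 011[0]BBBB   read 0 → write 1, move right, go to p3
p3 | 0111[B]BBB   read B → write 0, move left, go to p1
p1 | 011[1]0BBB   read 1 → write 0, move left, go to p3
p3 | 01[1]00BBB   read 1 → write B, move right, go to p2
p2 | 01B[0]0BBB   read 0 → write B, move right, go to p4
p4 | 01BB[0]BBB   read 0 → write 1, move right, go to p3
p3 | 01BB1[B]BB   read B → write 0, move left, go to p1
p1 | 01BB[1]0BB   read 1 → write 0, move left, go to p3
p3 | 01B[B]00BB   read B → write 0, move left, go to p1
p1 | 01[B]000BB   read B → write 1, move left, go to p3
p3 | 0[1]1000BB   read 1 → write B, move right, go to p2
p2 | 0B[1]000BB   read 1 → write B, move left, go to p2
p2 | 0[B]B000BB   read B → write 0, move right, go to p2
p2 | 00[B]000BB   read B → write 0, move right, go to p2
p2 | 000[0]00BB   read 0 → write B, move right, go to p4
p4 | 000B[0]0BB   read 0 → write 1, move right, go to p3
p3 | 000B1[0]BB   read 0 → write 1, move right, go to p3
p3 | 000B11[B]B   read B → write 0, move left, go to p1
p1 | 000B1[1]0B   read 1 → write 0, move left, go to p3
p3 | 000B[1]00B   read 1 → write B, move right, go to p2
p2 | 000BB[0]0B   read 0 → write B, move right, go to p4
p4 | 000BBB[0]B   read 0 → write 1, move right, go to p3
p3 | 000BBB1[B]   read B → write 0, move left, go to p1
p1 | 000BBB[1]0   read 1 → write 0, move left, go to p3
p3 | 000BB[B]00   read B → write 0, move left, go to p1
p1 | 000B[B]000   read B → write 1, move left, go to p3
p3 | 000[B]1000   read B → write 0, move left, go to p1
p1 | 00[0]01000   read 0 → write 1, move left, go to p3
p3 | 0[0]101000   read 0 → write 1, move right, go to p3
p3 | 01[1]01000   read 1 → write B, move right, go to p2
p2 | 01B[0]1000   read 0 → write B, move right, go to p4
p4 | 01BB[1]000
The non-blank tape span at halt is 01BB1000.

01BB1000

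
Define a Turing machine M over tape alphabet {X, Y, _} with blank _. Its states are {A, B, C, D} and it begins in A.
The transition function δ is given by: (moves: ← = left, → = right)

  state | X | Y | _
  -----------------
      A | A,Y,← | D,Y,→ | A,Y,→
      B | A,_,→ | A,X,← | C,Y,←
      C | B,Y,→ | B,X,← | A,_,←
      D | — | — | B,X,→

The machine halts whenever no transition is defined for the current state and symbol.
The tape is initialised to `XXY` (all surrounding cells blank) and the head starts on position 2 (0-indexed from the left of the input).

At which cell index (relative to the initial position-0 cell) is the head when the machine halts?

A | XX[Y]__   read Y → write Y, move →, go to D
D | XXY[_]_   read _ → write X, move →, go to B
B | XXYX[_]   read _ → write Y, move ←, go to C
C | XXY[X]Y   read X → write Y, move →, go to B
B | XXYY[Y]   read Y → write X, move ←, go to A
A | XXY[Y]X   read Y → write Y, move →, go to D
D | XXYY[X]
At halt the head is at cell 4.

4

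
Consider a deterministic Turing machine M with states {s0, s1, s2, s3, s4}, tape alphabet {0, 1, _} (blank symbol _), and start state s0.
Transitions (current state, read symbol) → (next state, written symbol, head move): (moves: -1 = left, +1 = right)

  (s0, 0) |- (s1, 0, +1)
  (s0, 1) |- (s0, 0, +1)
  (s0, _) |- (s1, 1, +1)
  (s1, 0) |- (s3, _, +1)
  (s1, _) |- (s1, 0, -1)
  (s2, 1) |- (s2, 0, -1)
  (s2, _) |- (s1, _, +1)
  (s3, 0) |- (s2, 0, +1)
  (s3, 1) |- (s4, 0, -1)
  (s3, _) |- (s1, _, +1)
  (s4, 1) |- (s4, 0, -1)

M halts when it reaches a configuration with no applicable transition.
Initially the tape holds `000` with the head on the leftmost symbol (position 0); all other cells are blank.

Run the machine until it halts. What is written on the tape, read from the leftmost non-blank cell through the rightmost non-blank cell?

s0 | [0]00__   read 0 → write 0, move +1, go to s1
s1 | 0[0]0__   read 0 → write _, move +1, go to s3
s3 | 0_[0]__   read 0 → write 0, move +1, go to s2
s2 | 0_0[_]_   read _ → write _, move +1, go to s1
s1 | 0_0_[_]   read _ → write 0, move -1, go to s1
s1 | 0_0[_]0   read _ → write 0, move -1, go to s1
s1 | 0_[0]00   read 0 → write _, move +1, go to s3
s3 | 0__[0]0   read 0 → write 0, move +1, go to s2
s2 | 0__0[0]
The non-blank tape span at halt is 0__00.

0__00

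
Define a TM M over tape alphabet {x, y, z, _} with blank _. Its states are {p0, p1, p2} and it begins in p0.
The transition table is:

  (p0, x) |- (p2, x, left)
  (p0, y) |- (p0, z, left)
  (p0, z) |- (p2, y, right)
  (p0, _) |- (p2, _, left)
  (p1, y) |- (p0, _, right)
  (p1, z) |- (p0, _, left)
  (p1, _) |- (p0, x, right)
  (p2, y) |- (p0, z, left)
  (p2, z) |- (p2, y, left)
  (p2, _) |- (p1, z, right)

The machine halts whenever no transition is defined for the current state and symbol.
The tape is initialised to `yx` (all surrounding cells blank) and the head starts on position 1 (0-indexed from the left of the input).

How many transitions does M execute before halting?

state=p0 head=1 tape=__y[x]   (p0,x)→(p2,x,left)
state=p2 head=0 tape=__[y]x   (p2,y)→(p0,z,left)
state=p0 head=-1 tape=_[_]zx   (p0,_)→(p2,_,left)
state=p2 head=-2 tape=[_]_zx   (p2,_)→(p1,z,right)
state=p1 head=-1 tape=z[_]zx   (p1,_)→(p0,x,right)
state=p0 head=0 tape=zx[z]x   (p0,z)→(p2,y,right)
state=p2 head=1 tape=zxy[x]
M halts after 6 transitions.

6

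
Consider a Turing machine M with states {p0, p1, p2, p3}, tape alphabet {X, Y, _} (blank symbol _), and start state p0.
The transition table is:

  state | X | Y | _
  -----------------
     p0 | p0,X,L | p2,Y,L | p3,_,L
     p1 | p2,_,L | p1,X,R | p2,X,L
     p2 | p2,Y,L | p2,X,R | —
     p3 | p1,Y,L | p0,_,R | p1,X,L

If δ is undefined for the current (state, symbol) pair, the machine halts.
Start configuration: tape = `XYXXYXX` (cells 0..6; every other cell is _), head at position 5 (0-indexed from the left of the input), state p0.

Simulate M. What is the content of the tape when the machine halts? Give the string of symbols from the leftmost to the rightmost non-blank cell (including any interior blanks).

YYYYYYX

p0 | _XYXXY[X]X   read X → write X, move L, go to p0
p0 | _XYXX[Y]XX   read Y → write Y, move L, go to p2
p2 | _XYX[X]YXX   read X → write Y, move L, go to p2
p2 | _XY[X]YYXX   read X → write Y, move L, go to p2
p2 | _X[Y]YYYXX   read Y → write X, move R, go to p2
p2 | _XX[Y]YYXX   read Y → write X, move R, go to p2
p2 | _XXX[Y]YXX   read Y → write X, move R, go to p2
p2 | _XXXX[Y]XX   read Y → write X, move R, go to p2
p2 | _XXXXX[X]X   read X → write Y, move L, go to p2
p2 | _XXXX[X]YX   read X → write Y, move L, go to p2
p2 | _XXX[X]YYX   read X → write Y, move L, go to p2
p2 | _XX[X]YYYX   read X → write Y, move L, go to p2
p2 | _X[X]YYYYX   read X → write Y, move L, go to p2
p2 | _[X]YYYYYX   read X → write Y, move L, go to p2
p2 | [_]YYYYYYX
The non-blank tape span at halt is YYYYYYX.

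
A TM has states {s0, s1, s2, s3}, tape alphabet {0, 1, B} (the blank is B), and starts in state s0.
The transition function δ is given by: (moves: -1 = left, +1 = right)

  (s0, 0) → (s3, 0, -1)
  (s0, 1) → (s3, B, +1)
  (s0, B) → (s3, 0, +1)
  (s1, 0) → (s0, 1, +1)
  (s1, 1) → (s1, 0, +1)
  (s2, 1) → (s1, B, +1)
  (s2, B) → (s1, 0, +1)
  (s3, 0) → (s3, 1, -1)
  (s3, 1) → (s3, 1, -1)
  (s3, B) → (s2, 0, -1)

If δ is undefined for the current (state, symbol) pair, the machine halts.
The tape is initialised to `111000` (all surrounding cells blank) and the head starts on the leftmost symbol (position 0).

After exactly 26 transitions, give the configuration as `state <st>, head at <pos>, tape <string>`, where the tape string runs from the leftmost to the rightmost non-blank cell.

state s3, head at 6, tape 0BBBB1

state=s0 head=0 tape=B[1]11000B   (s0,1)→(s3,B,+1)
state=s3 head=1 tape=BB[1]1000B   (s3,1)→(s3,1,-1)
state=s3 head=0 tape=B[B]11000B   (s3,B)→(s2,0,-1)
state=s2 head=-1 tape=[B]011000B   (s2,B)→(s1,0,+1)
state=s1 head=0 tape=0[0]11000B   (s1,0)→(s0,1,+1)
state=s0 head=1 tape=01[1]1000B   (s0,1)→(s3,B,+1)
state=s3 head=2 tape=01B[1]000B   (s3,1)→(s3,1,-1)
state=s3 head=1 tape=01[B]1000B   (s3,B)→(s2,0,-1)
state=s2 head=0 tape=0[1]01000B   (s2,1)→(s1,B,+1)
state=s1 head=1 tape=0B[0]1000B   (s1,0)→(s0,1,+1)
state=s0 head=2 tape=0B1[1]000B   (s0,1)→(s3,B,+1)
state=s3 head=3 tape=0B1B[0]00B   (s3,0)→(s3,1,-1)
state=s3 head=2 tape=0B1[B]100B   (s3,B)→(s2,0,-1)
state=s2 head=1 tape=0B[1]0100B   (s2,1)→(s1,B,+1)
state=s1 head=2 tape=0BB[0]100B   (s1,0)→(s0,1,+1)
state=s0 head=3 tape=0BB1[1]00B   (s0,1)→(s3,B,+1)
state=s3 head=4 tape=0BB1B[0]0B   (s3,0)→(s3,1,-1)
state=s3 head=3 tape=0BB1[B]10B   (s3,B)→(s2,0,-1)
state=s2 head=2 tape=0BB[1]010B   (s2,1)→(s1,B,+1)
state=s1 head=3 tape=0BBB[0]10B   (s1,0)→(s0,1,+1)
state=s0 head=4 tape=0BBB1[1]0B   (s0,1)→(s3,B,+1)
state=s3 head=5 tape=0BBB1B[0]B   (s3,0)→(s3,1,-1)
state=s3 head=4 tape=0BBB1[B]1B   (s3,B)→(s2,0,-1)
state=s2 head=3 tape=0BBB[1]01B   (s2,1)→(s1,B,+1)
state=s1 head=4 tape=0BBBB[0]1B   (s1,0)→(s0,1,+1)
state=s0 head=5 tape=0BBBB1[1]B   (s0,1)→(s3,B,+1)
state=s3 head=6 tape=0BBBB1B[B]
After 26 steps: state s3, head at 6, tape 0BBBB1.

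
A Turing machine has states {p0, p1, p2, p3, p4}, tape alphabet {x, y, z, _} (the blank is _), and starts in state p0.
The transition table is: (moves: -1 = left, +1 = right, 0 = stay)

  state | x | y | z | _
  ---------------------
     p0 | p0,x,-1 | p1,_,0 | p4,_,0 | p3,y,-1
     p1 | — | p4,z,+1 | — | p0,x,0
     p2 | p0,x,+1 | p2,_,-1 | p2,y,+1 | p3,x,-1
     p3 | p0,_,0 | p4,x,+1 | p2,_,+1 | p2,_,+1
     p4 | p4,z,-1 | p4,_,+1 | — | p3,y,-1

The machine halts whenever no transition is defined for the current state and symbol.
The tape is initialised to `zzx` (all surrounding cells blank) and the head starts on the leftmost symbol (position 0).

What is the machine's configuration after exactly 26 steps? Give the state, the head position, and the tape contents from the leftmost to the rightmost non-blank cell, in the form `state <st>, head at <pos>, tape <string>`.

p0 | ____[z]zx   read z → write _, move 0, go to p4
p4 | ____[_]zx   read _ → write y, move -1, go to p3
p3 | ___[_]yzx   read _ → write _, move +1, go to p2
p2 | ____[y]zx   read y → write _, move -1, go to p2
p2 | ___[_]_zx   read _ → write x, move -1, go to p3
p3 | __[_]x_zx   read _ → write _, move +1, go to p2
p2 | ___[x]_zx   read x → write x, move +1, go to p0
p0 | ___x[_]zx   read _ → write y, move -1, go to p3
p3 | ___[x]yzx   read x → write _, move 0, go to p0
p0 | ___[_]yzx   read _ → write y, move -1, go to p3
p3 | __[_]yyzx   read _ → write _, move +1, go to p2
p2 | ___[y]yzx   read y → write _, move -1, go to p2
p2 | __[_]_yzx   read _ → write x, move -1, go to p3
p3 | _[_]x_yzx   read _ → write _, move +1, go to p2
p2 | __[x]_yzx   read x → write x, move +1, go to p0
p0 | __x[_]yzx   read _ → write y, move -1, go to p3
p3 | __[x]yyzx   read x → write _, move 0, go to p0
p0 | __[_]yyzx   read _ → write y, move -1, go to p3
p3 | _[_]yyyzx   read _ → write _, move +1, go to p2
p2 | __[y]yyzx   read y → write _, move -1, go to p2
p2 | _[_]_yyzx   read _ → write x, move -1, go to p3
p3 | [_]x_yyzx   read _ → write _, move +1, go to p2
p2 | _[x]_yyzx   read x → write x, move +1, go to p0
p0 | _x[_]yyzx   read _ → write y, move -1, go to p3
p3 | _[x]yyyzx   read x → write _, move 0, go to p0
p0 | _[_]yyyzx   read _ → write y, move -1, go to p3
p3 | [_]yyyyzx
After 26 steps: state p3, head at -4, tape yyyyzx.

state p3, head at -4, tape yyyyzx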